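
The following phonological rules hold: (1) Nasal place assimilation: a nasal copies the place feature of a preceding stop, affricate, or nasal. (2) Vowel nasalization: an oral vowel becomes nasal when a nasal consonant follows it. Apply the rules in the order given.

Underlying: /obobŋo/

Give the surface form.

Rule 1: /ŋ/ after /b/ (labial) → [m]
After rule 1: obobmo
Rule 2: no segment meets the rule's conditions; no change.

[obobmo]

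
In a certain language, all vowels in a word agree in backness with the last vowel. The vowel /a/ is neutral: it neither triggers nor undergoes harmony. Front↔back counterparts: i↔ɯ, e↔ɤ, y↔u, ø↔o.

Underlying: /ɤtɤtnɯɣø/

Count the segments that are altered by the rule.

/ɤ/ harmonizes with /ø/ ([-back]) → [e]
/ɤ/ harmonizes with /ø/ ([-back]) → [e]
/ɯ/ harmonizes with /ø/ ([-back]) → [i]
3 segments change.

3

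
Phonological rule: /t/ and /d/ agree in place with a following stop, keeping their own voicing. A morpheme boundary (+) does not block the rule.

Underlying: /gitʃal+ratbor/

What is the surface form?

[gitʃal+rapbor]

/t/ before /b/ (labial) → [p]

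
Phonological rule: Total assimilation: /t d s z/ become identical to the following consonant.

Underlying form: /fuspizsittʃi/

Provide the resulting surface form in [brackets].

[fuppissitʃtʃi]

/s/ before /p/ → [p] (total assimilation)
/z/ before /s/ → [s] (total assimilation)
/t/ before /tʃ/ → [tʃ] (total assimilation)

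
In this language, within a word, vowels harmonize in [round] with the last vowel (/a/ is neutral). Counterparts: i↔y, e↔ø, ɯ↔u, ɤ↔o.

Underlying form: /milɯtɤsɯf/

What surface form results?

[milɯtɤsɯf]

no segment meets the rule's conditions; no change.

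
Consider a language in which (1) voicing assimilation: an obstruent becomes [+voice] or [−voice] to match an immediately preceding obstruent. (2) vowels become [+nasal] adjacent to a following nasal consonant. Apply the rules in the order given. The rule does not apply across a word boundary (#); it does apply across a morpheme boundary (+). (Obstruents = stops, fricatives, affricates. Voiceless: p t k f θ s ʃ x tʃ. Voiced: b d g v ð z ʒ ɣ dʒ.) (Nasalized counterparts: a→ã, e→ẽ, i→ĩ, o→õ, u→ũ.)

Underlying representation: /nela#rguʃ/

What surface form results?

[nela#rguʃ]

Rule 1: no segment meets the rule's conditions; no change.
After rule 1: nela#rguʃ
Rule 2: no segment meets the rule's conditions; no change.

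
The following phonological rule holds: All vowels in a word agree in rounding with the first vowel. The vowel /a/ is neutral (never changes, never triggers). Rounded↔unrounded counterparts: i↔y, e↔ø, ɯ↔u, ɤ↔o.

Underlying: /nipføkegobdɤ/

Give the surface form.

[nipfekegɤbdɤ]

/ø/ harmonizes with /i/ ([-round]) → [e]
/o/ harmonizes with /i/ ([-round]) → [ɤ]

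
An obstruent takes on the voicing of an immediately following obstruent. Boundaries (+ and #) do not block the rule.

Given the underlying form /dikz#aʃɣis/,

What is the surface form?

[digz#aʒɣis]

/k/ before /z/ (voiced) → [g]
/ʃ/ before /ɣ/ (voiced) → [ʒ]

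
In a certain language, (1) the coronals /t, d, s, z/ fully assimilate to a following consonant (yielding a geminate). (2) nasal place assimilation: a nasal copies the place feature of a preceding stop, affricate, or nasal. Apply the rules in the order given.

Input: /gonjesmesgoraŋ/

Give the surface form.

Rule 1: /s/ before /m/ → [m] (total assimilation)
Rule 1: /s/ before /g/ → [g] (total assimilation)
After rule 1: gonjemmeggoraŋ
Rule 2: no segment meets the rule's conditions; no change.

[gonjemmeggoraŋ]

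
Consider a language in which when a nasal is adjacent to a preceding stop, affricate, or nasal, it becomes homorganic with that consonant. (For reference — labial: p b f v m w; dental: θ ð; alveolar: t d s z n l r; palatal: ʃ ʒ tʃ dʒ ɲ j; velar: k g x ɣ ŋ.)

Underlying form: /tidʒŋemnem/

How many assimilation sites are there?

/ŋ/ after /dʒ/ (palatal) → [ɲ]
/n/ after /m/ (labial) → [m]
2 segments change.

2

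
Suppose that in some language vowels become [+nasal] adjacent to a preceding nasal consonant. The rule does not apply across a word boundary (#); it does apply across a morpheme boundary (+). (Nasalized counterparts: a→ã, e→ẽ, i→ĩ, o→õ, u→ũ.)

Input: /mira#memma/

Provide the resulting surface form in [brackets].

[mĩra#mẽmmã]

/i/ after nasal /m/ → [ĩ]
/e/ after nasal /m/ → [ẽ]
/a/ after nasal /m/ → [ã]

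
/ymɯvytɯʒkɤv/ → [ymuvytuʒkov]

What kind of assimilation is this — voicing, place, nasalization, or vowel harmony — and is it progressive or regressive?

/ɯ/→[u] /ɯ/→[u] /ɤ/→[o].
Vowels agree with the first vowel, so the harmony is progressive.

vowel harmony, progressive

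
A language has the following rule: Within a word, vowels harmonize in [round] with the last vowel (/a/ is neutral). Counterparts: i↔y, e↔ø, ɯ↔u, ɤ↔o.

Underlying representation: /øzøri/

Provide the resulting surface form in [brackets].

[ezeri]

/ø/ harmonizes with /i/ ([-round]) → [e]
/ø/ harmonizes with /i/ ([-round]) → [e]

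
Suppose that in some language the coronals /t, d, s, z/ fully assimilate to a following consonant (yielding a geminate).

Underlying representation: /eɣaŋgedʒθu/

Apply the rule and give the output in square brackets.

[eɣaŋgedʒθu]

no segment meets the rule's conditions; no change.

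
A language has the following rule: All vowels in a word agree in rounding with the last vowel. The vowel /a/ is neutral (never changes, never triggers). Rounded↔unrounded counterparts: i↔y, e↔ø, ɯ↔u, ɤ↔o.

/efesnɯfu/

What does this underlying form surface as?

[øføsnufu]

/e/ harmonizes with /u/ ([+round]) → [ø]
/e/ harmonizes with /u/ ([+round]) → [ø]
/ɯ/ harmonizes with /u/ ([+round]) → [u]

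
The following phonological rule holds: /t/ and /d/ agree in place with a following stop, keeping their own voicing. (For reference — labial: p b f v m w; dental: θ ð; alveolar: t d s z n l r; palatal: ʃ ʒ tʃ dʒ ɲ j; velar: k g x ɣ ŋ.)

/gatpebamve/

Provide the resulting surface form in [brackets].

/t/ before /p/ (labial) → [p]

[gappebamve]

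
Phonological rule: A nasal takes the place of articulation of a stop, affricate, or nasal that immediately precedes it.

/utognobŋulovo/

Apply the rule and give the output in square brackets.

/n/ after /g/ (velar) → [ŋ]
/ŋ/ after /b/ (labial) → [m]

[utogŋobmulovo]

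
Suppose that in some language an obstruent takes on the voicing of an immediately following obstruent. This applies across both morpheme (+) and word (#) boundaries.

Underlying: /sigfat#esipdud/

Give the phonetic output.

/g/ before /f/ (voiceless) → [k]
/p/ before /d/ (voiced) → [b]

[sikfat#esibdud]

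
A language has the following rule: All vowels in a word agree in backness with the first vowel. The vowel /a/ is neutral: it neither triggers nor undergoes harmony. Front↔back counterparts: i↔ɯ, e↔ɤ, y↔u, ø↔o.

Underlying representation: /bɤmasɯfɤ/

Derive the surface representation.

no segment meets the rule's conditions; no change.

[bɤmasɯfɤ]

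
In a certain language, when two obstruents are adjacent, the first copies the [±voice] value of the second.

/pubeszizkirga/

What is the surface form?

/s/ before /z/ (voiced) → [z]
/z/ before /k/ (voiceless) → [s]

[pubezziskirga]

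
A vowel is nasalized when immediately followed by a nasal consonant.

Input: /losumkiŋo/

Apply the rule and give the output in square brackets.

/u/ before nasal /m/ → [ũ]
/i/ before nasal /ŋ/ → [ĩ]

[losũmkĩŋo]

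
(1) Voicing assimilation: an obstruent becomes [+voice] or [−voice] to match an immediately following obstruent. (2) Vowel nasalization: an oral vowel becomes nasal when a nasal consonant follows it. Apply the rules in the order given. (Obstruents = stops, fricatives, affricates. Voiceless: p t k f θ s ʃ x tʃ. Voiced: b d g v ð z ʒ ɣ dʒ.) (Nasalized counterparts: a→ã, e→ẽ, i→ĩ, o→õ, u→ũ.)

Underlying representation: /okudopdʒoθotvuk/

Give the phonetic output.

Rule 1: /p/ before /dʒ/ (voiced) → [b]
Rule 1: /t/ before /v/ (voiced) → [d]
After rule 1: okudobdʒoθodvuk
Rule 2: no segment meets the rule's conditions; no change.

[okudobdʒoθodvuk]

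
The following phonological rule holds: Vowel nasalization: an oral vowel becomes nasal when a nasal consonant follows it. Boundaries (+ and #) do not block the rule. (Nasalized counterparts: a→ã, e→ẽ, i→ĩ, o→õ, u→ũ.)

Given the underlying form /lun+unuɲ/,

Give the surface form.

[lũn+ũnũɲ]

/u/ before nasal /n/ → [ũ]
/u/ before nasal /n/ → [ũ]
/u/ before nasal /ɲ/ → [ũ]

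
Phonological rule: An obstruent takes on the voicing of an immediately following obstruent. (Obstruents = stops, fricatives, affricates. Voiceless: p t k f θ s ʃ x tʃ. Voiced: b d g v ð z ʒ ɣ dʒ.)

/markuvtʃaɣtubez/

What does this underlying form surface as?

[markuftʃaxtubez]

/v/ before /tʃ/ (voiceless) → [f]
/ɣ/ before /t/ (voiceless) → [x]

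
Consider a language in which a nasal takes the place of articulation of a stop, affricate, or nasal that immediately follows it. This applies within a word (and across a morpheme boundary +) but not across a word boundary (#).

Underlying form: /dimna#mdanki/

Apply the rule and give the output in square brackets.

/m/ before /n/ (alveolar) → [n]
/m/ before /d/ (alveolar) → [n]
/n/ before /k/ (velar) → [ŋ]

[dinna#ndaŋki]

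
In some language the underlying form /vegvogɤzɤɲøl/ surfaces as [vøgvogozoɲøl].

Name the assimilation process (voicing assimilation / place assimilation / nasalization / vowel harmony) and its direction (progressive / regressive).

/e/→[ø] /ɤ/→[o] /ɤ/→[o].
Vowels agree with the last vowel, so the harmony is regressive.

vowel harmony, regressive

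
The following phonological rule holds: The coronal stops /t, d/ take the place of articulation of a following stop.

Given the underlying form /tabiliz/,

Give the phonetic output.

[tabiliz]

no segment meets the rule's conditions; no change.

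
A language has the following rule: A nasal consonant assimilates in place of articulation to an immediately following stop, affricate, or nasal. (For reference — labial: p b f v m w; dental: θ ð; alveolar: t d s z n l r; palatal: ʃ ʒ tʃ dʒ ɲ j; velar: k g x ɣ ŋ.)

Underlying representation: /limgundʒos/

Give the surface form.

[liŋguɲdʒos]

/m/ before /g/ (velar) → [ŋ]
/n/ before /dʒ/ (palatal) → [ɲ]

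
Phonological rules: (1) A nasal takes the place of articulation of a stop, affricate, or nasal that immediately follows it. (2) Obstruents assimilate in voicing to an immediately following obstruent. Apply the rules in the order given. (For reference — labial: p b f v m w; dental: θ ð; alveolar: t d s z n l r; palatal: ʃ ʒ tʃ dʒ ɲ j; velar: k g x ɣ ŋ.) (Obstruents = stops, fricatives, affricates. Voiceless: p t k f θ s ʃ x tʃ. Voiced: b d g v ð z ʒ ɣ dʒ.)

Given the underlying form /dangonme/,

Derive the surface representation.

Rule 1: /n/ before /g/ (velar) → [ŋ]
Rule 1: /n/ before /m/ (labial) → [m]
After rule 1: daŋgomme
Rule 2: no segment meets the rule's conditions; no change.

[daŋgomme]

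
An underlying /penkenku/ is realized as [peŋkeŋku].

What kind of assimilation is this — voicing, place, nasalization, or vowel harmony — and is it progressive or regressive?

/n/→[ŋ] /n/→[ŋ].
Each target copies a feature from the following segment, so the direction is regressive.

place assimilation, regressive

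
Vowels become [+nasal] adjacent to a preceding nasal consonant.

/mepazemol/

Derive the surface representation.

[mẽpazemõl]

/e/ after nasal /m/ → [ẽ]
/o/ after nasal /m/ → [õ]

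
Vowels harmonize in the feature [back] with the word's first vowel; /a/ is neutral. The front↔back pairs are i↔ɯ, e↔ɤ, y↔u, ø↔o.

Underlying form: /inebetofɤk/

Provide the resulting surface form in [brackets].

[inebetøfek]

/o/ harmonizes with /i/ ([-back]) → [ø]
/ɤ/ harmonizes with /i/ ([-back]) → [e]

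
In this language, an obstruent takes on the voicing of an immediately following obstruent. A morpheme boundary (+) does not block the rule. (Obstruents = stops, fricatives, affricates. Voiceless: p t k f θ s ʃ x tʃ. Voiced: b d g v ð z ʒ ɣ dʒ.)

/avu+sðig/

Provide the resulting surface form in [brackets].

/s/ before /ð/ (voiced) → [z]

[avu+zðig]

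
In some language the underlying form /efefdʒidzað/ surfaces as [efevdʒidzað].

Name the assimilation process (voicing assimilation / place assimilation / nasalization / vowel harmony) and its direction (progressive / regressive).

/f/→[v].
Each target copies a feature from the following segment, so the direction is regressive.

voicing assimilation, regressive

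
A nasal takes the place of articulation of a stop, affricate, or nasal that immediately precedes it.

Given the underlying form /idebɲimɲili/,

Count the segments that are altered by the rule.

2

/ɲ/ after /b/ (labial) → [m]
/ɲ/ after /m/ (labial) → [m]
2 segments change.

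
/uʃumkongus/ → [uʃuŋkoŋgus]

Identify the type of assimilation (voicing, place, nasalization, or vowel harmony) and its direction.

place assimilation, regressive

/m/→[ŋ] /n/→[ŋ].
Each target copies a feature from the following segment, so the direction is regressive.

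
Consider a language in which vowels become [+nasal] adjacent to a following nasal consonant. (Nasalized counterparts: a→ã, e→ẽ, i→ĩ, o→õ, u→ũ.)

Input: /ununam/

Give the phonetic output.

/u/ before nasal /n/ → [ũ]
/u/ before nasal /n/ → [ũ]
/a/ before nasal /m/ → [ã]

[ũnũnãm]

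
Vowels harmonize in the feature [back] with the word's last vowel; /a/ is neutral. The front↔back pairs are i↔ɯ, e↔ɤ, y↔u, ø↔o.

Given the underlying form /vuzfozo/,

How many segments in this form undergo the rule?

0

No segment meets the rule's conditions.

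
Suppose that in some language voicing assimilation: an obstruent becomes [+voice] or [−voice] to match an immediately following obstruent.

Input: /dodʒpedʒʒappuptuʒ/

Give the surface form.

[dotʃpedʒʒappuptuʒ]

/dʒ/ before /p/ (voiceless) → [tʃ]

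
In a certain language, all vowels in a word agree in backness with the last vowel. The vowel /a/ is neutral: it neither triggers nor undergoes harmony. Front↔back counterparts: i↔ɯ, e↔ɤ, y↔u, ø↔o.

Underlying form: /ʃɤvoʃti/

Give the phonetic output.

/ɤ/ harmonizes with /i/ ([-back]) → [e]
/o/ harmonizes with /i/ ([-back]) → [ø]

[ʃevøʃti]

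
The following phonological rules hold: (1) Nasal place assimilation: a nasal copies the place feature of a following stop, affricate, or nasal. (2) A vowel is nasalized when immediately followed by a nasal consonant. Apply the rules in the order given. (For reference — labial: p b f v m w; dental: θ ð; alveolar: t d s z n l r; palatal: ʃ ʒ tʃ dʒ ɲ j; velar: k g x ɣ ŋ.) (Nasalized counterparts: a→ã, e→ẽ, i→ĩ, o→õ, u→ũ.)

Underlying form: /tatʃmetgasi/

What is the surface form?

Rule 1: no segment meets the rule's conditions; no change.
After rule 1: tatʃmetgasi
Rule 2: no segment meets the rule's conditions; no change.

[tatʃmetgasi]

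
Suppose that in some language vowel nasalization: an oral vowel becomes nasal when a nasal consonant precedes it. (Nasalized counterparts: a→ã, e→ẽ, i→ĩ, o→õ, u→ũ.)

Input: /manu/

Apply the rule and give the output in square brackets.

/a/ after nasal /m/ → [ã]
/u/ after nasal /n/ → [ũ]

[mãnũ]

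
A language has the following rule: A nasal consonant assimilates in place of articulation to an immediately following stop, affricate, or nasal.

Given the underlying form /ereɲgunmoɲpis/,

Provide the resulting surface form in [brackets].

/ɲ/ before /g/ (velar) → [ŋ]
/n/ before /m/ (labial) → [m]
/ɲ/ before /p/ (labial) → [m]

[ereŋgummompis]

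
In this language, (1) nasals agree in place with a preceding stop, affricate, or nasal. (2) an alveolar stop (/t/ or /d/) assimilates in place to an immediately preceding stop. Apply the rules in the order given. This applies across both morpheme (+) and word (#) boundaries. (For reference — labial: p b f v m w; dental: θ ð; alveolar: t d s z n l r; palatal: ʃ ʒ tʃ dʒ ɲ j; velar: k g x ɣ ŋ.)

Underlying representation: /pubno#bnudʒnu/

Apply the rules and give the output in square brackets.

[pubmo#bmudʒɲu]

Rule 1: /n/ after /b/ (labial) → [m]
Rule 1: /n/ after /b/ (labial) → [m]
Rule 1: /n/ after /dʒ/ (palatal) → [ɲ]
After rule 1: pubmo#bmudʒɲu
Rule 2: no segment meets the rule's conditions; no change.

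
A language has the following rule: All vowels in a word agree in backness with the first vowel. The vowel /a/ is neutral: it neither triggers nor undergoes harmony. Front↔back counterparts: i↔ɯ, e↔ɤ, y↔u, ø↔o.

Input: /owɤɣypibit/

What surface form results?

/y/ harmonizes with /o/ ([+back]) → [u]
/i/ harmonizes with /o/ ([+back]) → [ɯ]
/i/ harmonizes with /o/ ([+back]) → [ɯ]

[owɤɣupɯbɯt]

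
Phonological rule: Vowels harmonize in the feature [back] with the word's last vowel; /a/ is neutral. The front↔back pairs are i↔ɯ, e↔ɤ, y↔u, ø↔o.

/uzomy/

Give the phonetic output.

[yzømy]

/u/ harmonizes with /y/ ([-back]) → [y]
/o/ harmonizes with /y/ ([-back]) → [ø]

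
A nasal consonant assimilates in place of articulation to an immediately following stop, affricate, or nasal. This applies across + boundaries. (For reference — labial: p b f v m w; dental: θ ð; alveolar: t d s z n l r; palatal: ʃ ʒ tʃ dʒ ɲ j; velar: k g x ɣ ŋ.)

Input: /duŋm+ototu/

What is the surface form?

/ŋ/ before /m/ (labial) → [m]

[dumm+ototu]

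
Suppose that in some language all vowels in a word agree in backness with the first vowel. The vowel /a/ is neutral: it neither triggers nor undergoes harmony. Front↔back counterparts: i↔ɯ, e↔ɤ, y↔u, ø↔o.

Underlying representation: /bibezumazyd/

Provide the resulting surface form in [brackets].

[bibezymazyd]

/u/ harmonizes with /i/ ([-back]) → [y]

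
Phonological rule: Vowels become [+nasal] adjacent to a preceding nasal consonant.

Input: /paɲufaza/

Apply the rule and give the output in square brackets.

[paɲũfaza]

/u/ after nasal /ɲ/ → [ũ]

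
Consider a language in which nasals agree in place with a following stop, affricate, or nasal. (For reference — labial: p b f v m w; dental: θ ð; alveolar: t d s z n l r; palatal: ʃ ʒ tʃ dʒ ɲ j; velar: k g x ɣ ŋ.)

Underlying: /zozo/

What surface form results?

[zozo]

no segment meets the rule's conditions; no change.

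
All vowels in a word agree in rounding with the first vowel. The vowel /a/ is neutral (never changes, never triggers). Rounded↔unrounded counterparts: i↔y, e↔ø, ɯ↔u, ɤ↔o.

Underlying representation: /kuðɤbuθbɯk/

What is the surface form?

[kuðobuθbuk]

/ɤ/ harmonizes with /u/ ([+round]) → [o]
/ɯ/ harmonizes with /u/ ([+round]) → [u]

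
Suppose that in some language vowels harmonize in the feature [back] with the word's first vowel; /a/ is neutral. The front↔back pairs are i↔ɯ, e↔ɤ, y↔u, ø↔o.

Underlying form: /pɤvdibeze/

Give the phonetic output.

[pɤvdɯbɤzɤ]

/i/ harmonizes with /ɤ/ ([+back]) → [ɯ]
/e/ harmonizes with /ɤ/ ([+back]) → [ɤ]
/e/ harmonizes with /ɤ/ ([+back]) → [ɤ]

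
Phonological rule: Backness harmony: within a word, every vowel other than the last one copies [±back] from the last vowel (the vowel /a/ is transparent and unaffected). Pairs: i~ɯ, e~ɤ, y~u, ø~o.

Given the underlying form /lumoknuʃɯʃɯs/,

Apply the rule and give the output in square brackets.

[lumoknuʃɯʃɯs]

no segment meets the rule's conditions; no change.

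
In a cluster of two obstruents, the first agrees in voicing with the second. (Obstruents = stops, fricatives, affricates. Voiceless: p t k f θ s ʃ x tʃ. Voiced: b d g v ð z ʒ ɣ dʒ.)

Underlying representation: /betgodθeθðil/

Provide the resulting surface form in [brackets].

[bedgotθeððil]

/t/ before /g/ (voiced) → [d]
/d/ before /θ/ (voiceless) → [t]
/θ/ before /ð/ (voiced) → [ð]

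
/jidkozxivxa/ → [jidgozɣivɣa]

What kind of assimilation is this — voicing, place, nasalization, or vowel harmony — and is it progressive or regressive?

voicing assimilation, progressive

/k/→[g] /x/→[ɣ] /x/→[ɣ].
Each target copies a feature from the preceding segment, so the direction is progressive.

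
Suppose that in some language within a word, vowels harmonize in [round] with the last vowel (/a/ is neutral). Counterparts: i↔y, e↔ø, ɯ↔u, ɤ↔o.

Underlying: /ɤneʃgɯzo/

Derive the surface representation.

/ɤ/ harmonizes with /o/ ([+round]) → [o]
/e/ harmonizes with /o/ ([+round]) → [ø]
/ɯ/ harmonizes with /o/ ([+round]) → [u]

[onøʃguzo]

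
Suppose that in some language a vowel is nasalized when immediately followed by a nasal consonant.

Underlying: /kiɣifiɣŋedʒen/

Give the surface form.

[kiɣifiɣŋedʒẽn]

/e/ before nasal /n/ → [ẽ]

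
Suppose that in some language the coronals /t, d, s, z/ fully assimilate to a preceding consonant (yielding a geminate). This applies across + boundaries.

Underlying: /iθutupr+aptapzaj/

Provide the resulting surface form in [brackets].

[iθutupr+appappaj]

/t/ after /p/ → [p] (total assimilation)
/z/ after /p/ → [p] (total assimilation)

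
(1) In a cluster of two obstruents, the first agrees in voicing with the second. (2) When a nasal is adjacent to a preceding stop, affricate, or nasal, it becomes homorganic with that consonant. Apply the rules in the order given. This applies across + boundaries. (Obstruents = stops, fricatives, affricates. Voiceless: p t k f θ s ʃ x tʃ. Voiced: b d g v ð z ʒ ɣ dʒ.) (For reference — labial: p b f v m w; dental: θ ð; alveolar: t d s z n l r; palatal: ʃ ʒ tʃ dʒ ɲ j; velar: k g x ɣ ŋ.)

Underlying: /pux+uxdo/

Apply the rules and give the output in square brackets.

[pux+uɣdo]

Rule 1: /x/ before /d/ (voiced) → [ɣ]
After rule 1: pux+uɣdo
Rule 2: no segment meets the rule's conditions; no change.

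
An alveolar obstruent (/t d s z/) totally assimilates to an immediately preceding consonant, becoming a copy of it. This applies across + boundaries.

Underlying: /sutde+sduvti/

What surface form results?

/d/ after /t/ → [t] (total assimilation)
/d/ after /s/ → [s] (total assimilation)
/t/ after /v/ → [v] (total assimilation)

[sutte+ssuvvi]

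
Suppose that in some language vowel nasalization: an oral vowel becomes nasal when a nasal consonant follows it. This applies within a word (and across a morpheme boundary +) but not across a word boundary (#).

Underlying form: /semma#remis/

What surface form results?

/e/ before nasal /m/ → [ẽ]
/e/ before nasal /m/ → [ẽ]

[sẽmma#rẽmis]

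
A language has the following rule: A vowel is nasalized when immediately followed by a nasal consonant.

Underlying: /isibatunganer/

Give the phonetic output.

[isibatũngãner]

/u/ before nasal /n/ → [ũ]
/a/ before nasal /n/ → [ã]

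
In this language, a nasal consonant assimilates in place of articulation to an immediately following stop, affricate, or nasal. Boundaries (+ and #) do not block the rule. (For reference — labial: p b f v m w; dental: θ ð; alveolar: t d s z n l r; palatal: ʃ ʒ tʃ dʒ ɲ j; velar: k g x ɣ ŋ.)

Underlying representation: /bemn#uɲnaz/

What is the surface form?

/m/ before /n/ (alveolar) → [n]
/ɲ/ before /n/ (alveolar) → [n]

[benn#unnaz]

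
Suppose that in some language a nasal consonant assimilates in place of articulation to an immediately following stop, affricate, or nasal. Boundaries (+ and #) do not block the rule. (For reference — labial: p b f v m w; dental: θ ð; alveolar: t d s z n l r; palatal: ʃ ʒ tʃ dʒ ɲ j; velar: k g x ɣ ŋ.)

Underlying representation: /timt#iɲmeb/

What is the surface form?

/m/ before /t/ (alveolar) → [n]
/ɲ/ before /m/ (labial) → [m]

[tint#immeb]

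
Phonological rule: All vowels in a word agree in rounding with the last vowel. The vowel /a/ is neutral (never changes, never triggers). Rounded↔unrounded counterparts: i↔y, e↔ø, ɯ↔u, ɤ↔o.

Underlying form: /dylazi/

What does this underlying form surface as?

/y/ harmonizes with /i/ ([-round]) → [i]

[dilazi]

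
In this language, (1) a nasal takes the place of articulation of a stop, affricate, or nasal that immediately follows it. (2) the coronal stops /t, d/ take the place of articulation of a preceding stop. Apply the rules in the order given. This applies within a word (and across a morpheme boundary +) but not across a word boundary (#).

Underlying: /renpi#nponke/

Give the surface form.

[rempi#mpoŋke]

Rule 1: /n/ before /p/ (labial) → [m]
Rule 1: /n/ before /p/ (labial) → [m]
Rule 1: /n/ before /k/ (velar) → [ŋ]
After rule 1: rempi#mpoŋke
Rule 2: no segment meets the rule's conditions; no change.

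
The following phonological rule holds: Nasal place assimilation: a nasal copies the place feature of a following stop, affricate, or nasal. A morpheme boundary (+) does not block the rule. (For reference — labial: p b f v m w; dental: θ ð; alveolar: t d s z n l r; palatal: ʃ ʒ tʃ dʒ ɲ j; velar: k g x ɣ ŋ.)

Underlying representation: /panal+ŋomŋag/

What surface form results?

/m/ before /ŋ/ (velar) → [ŋ]

[panal+ŋoŋŋag]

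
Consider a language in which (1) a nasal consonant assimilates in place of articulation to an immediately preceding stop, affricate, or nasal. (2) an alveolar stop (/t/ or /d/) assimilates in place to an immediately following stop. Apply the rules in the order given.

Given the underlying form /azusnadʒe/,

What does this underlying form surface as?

Rule 1: no segment meets the rule's conditions; no change.
After rule 1: azusnadʒe
Rule 2: no segment meets the rule's conditions; no change.

[azusnadʒe]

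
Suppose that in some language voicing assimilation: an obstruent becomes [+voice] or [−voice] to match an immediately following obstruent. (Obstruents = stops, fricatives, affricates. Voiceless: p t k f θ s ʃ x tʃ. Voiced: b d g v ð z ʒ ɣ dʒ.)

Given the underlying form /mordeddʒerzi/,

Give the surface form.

[mordeddʒerzi]

no segment meets the rule's conditions; no change.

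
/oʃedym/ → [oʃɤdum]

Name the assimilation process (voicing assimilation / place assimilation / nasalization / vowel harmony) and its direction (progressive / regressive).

vowel harmony, progressive

/e/→[ɤ] /y/→[u].
Vowels agree with the first vowel, so the harmony is progressive.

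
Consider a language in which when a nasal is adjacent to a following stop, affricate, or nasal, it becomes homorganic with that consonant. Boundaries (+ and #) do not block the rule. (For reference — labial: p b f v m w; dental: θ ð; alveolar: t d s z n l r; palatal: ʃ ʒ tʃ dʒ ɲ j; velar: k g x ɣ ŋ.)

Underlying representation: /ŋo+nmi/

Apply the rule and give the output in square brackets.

/n/ before /m/ (labial) → [m]

[ŋo+mmi]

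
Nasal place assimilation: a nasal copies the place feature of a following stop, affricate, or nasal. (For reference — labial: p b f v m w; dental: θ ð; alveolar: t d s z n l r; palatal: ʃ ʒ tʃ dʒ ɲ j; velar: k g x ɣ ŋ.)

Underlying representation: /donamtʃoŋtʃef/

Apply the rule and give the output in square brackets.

/m/ before /tʃ/ (palatal) → [ɲ]
/ŋ/ before /tʃ/ (palatal) → [ɲ]

[donaɲtʃoɲtʃef]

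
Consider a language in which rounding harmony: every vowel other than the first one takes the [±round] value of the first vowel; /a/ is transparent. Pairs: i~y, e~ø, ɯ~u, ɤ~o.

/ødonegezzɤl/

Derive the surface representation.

[ødonøgøzzol]

/e/ harmonizes with /ø/ ([+round]) → [ø]
/e/ harmonizes with /ø/ ([+round]) → [ø]
/ɤ/ harmonizes with /ø/ ([+round]) → [o]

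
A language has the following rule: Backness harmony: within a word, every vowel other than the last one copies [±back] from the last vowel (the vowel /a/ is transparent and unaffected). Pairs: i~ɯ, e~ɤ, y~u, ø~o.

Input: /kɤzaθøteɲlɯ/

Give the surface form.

/ø/ harmonizes with /ɯ/ ([+back]) → [o]
/e/ harmonizes with /ɯ/ ([+back]) → [ɤ]

[kɤzaθotɤɲlɯ]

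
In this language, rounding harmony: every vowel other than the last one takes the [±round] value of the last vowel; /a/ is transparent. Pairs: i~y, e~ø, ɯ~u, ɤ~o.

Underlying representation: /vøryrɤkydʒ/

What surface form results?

[vøryrokydʒ]

/ɤ/ harmonizes with /y/ ([+round]) → [o]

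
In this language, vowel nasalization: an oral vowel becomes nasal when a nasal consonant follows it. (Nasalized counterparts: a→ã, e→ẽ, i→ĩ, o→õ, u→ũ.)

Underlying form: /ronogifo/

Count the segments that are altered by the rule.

1

/o/ before nasal /n/ → [õ]
1 segment changes.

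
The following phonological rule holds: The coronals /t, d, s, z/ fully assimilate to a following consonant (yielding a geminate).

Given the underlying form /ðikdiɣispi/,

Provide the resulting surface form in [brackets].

/s/ before /p/ → [p] (total assimilation)

[ðikdiɣippi]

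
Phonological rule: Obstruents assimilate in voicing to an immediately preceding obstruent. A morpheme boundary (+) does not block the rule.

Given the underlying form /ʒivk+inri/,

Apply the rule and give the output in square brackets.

/k/ after /v/ (voiced) → [g]

[ʒivg+inri]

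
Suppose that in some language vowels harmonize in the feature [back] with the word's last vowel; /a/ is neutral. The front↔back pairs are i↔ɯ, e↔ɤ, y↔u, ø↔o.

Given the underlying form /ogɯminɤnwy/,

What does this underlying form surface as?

/o/ harmonizes with /y/ ([-back]) → [ø]
/ɯ/ harmonizes with /y/ ([-back]) → [i]
/ɤ/ harmonizes with /y/ ([-back]) → [e]

[øgiminenwy]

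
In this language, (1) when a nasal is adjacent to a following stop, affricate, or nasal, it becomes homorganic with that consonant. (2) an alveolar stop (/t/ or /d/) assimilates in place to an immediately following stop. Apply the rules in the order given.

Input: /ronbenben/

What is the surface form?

Rule 1: /n/ before /b/ (labial) → [m]
Rule 1: /n/ before /b/ (labial) → [m]
After rule 1: rombemben
Rule 2: no segment meets the rule's conditions; no change.

[rombemben]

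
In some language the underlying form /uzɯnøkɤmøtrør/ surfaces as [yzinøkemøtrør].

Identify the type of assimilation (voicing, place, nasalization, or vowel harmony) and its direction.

/u/→[y] /ɯ/→[i] /ɤ/→[e].
Vowels agree with the last vowel, so the harmony is regressive.

vowel harmony, regressive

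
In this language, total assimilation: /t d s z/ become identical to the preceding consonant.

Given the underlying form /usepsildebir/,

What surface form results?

[useppillebir]

/s/ after /p/ → [p] (total assimilation)
/d/ after /l/ → [l] (total assimilation)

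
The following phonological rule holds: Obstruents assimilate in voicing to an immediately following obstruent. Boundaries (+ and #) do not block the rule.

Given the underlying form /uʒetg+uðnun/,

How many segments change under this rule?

1

/t/ before /g/ (voiced) → [d]
1 segment changes.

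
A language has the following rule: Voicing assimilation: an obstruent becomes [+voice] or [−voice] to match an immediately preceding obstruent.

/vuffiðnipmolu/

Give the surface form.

no segment meets the rule's conditions; no change.

[vuffiðnipmolu]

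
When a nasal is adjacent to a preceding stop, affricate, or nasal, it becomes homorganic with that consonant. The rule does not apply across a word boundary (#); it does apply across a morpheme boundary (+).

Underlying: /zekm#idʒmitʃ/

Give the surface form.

[zekŋ#idʒɲitʃ]

/m/ after /k/ (velar) → [ŋ]
/m/ after /dʒ/ (palatal) → [ɲ]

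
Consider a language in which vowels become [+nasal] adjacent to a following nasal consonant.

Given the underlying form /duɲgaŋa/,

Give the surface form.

[dũɲgãŋa]

/u/ before nasal /ɲ/ → [ũ]
/a/ before nasal /ŋ/ → [ã]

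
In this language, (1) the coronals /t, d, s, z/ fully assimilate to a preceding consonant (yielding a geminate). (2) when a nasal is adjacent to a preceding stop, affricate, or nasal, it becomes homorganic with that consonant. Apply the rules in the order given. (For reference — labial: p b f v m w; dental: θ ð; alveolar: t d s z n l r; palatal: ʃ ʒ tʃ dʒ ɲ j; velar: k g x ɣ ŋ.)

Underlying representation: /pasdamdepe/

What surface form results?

Rule 1: /d/ after /s/ → [s] (total assimilation)
Rule 1: /d/ after /m/ → [m] (total assimilation)
After rule 1: passammepe
Rule 2: no segment meets the rule's conditions; no change.

[passammepe]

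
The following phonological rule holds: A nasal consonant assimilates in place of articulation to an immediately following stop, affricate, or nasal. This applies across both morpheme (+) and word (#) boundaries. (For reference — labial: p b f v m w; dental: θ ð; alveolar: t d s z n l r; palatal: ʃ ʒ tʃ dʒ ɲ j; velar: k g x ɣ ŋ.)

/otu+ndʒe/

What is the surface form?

/n/ before /dʒ/ (palatal) → [ɲ]

[otu+ɲdʒe]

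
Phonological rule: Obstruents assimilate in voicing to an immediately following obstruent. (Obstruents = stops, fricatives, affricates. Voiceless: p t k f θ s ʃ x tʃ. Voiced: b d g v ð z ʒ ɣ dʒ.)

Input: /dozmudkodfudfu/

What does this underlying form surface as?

[dozmutkotfutfu]

/d/ before /k/ (voiceless) → [t]
/d/ before /f/ (voiceless) → [t]
/d/ before /f/ (voiceless) → [t]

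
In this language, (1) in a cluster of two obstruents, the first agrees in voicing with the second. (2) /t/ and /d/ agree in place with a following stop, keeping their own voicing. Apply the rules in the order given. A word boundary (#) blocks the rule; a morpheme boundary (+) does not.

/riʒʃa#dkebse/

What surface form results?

[riʃʃa#kkepse]

Rule 1: /ʒ/ before /ʃ/ (voiceless) → [ʃ]
Rule 1: /d/ before /k/ (voiceless) → [t]
Rule 1: /b/ before /s/ (voiceless) → [p]
After rule 1: riʃʃa#tkepse
Rule 2: /t/ before /k/ (velar) → [k]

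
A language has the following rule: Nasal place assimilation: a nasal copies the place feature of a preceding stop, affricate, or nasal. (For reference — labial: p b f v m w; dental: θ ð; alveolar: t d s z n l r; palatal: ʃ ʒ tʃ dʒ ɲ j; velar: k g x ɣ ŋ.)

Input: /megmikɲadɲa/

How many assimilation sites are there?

/m/ after /g/ (velar) → [ŋ]
/ɲ/ after /k/ (velar) → [ŋ]
/ɲ/ after /d/ (alveolar) → [n]
3 segments change.

3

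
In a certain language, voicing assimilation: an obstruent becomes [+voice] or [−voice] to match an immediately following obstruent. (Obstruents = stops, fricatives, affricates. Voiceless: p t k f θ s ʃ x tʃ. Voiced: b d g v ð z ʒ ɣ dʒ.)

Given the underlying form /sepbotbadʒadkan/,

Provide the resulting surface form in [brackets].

[sebbodbadʒatkan]

/p/ before /b/ (voiced) → [b]
/t/ before /b/ (voiced) → [d]
/d/ before /k/ (voiceless) → [t]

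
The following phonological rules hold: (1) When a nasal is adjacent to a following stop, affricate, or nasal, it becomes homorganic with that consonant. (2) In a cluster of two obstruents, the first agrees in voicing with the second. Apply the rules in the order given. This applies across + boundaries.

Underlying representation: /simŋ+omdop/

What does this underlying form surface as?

[siŋŋ+ondop]

Rule 1: /m/ before /ŋ/ (velar) → [ŋ]
Rule 1: /m/ before /d/ (alveolar) → [n]
After rule 1: siŋŋ+ondop
Rule 2: no segment meets the rule's conditions; no change.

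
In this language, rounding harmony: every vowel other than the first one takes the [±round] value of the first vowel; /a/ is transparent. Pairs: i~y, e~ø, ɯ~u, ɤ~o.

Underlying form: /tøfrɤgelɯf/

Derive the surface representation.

[tøfrogøluf]

/ɤ/ harmonizes with /ø/ ([+round]) → [o]
/e/ harmonizes with /ø/ ([+round]) → [ø]
/ɯ/ harmonizes with /ø/ ([+round]) → [u]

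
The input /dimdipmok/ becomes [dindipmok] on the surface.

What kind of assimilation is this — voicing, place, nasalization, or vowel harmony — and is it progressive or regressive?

place assimilation, regressive

/m/→[n].
Each target copies a feature from the following segment, so the direction is regressive.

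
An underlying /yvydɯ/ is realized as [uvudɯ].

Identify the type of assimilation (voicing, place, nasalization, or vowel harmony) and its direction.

vowel harmony, regressive

/y/→[u] /y/→[u].
Vowels agree with the last vowel, so the harmony is regressive.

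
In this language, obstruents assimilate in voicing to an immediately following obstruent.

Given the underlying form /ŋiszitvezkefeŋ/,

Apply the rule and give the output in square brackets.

/s/ before /z/ (voiced) → [z]
/t/ before /v/ (voiced) → [d]
/z/ before /k/ (voiceless) → [s]

[ŋizzidveskefeŋ]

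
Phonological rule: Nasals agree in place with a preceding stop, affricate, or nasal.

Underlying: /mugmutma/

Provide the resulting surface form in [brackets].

[mugŋutna]

/m/ after /g/ (velar) → [ŋ]
/m/ after /t/ (alveolar) → [n]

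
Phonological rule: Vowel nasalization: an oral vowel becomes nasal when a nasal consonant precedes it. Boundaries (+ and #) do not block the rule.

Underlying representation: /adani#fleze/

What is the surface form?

/i/ after nasal /n/ → [ĩ]

[adanĩ#fleze]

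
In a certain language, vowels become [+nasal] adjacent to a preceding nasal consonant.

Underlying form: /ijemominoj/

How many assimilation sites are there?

3

/o/ after nasal /m/ → [õ]
/i/ after nasal /m/ → [ĩ]
/o/ after nasal /n/ → [õ]
3 segments change.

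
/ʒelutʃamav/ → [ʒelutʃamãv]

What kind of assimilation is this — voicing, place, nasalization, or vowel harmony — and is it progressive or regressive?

/a/→[ã].
Each target copies a feature from the preceding segment, so the direction is progressive.

nasalization, progressive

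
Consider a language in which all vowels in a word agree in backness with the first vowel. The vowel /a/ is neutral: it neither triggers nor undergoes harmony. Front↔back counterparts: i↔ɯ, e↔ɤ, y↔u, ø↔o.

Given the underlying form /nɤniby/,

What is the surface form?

/i/ harmonizes with /ɤ/ ([+back]) → [ɯ]
/y/ harmonizes with /ɤ/ ([+back]) → [u]

[nɤnɯbu]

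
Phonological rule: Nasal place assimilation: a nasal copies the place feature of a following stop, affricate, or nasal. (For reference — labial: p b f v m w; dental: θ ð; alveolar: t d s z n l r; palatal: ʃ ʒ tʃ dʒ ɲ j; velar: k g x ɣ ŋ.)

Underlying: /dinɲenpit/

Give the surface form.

/n/ before /ɲ/ (palatal) → [ɲ]
/n/ before /p/ (labial) → [m]

[diɲɲempit]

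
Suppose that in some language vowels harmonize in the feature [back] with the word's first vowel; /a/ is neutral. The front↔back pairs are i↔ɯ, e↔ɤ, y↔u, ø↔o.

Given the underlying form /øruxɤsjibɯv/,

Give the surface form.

[øryxesjibiv]

/u/ harmonizes with /ø/ ([-back]) → [y]
/ɤ/ harmonizes with /ø/ ([-back]) → [e]
/ɯ/ harmonizes with /ø/ ([-back]) → [i]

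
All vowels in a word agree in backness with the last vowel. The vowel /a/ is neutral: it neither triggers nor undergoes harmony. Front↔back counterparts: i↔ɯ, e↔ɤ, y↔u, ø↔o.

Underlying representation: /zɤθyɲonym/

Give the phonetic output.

/ɤ/ harmonizes with /y/ ([-back]) → [e]
/o/ harmonizes with /y/ ([-back]) → [ø]

[zeθyɲønym]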